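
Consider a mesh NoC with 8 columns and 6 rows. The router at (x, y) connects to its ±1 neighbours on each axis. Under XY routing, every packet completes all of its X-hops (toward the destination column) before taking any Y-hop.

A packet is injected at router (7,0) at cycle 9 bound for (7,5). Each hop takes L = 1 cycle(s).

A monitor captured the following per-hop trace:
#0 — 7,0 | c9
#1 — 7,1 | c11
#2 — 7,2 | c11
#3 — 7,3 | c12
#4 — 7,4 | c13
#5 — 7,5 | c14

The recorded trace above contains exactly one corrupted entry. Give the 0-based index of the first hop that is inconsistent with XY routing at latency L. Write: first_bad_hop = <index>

first_bad_hop = 1

check 1→ d=(0,1) cyc+2: BAD: Δcyc=2≠L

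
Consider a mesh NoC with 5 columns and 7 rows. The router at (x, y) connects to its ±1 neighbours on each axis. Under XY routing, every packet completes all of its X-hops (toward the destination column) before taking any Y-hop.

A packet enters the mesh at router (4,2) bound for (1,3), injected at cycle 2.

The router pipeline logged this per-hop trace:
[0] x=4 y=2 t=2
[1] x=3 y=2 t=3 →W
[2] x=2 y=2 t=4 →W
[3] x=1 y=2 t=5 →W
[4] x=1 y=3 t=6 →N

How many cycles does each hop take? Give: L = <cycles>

Δcyc across hop 0→1: 3 − 2 = 1.
That increment is L by definition: L = 1.

L = 1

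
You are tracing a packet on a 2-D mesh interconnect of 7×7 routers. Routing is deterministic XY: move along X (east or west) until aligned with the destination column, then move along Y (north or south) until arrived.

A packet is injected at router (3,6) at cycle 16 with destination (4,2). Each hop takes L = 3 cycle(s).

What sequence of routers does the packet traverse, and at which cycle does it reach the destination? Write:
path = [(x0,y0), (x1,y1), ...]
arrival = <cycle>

  0. router=(3,6) cycle=16 (inject)
  1. router=(4,6) cycle=19 dir=E
  2. router=(4,5) cycle=22 dir=S
  3. router=(4,4) cycle=25 dir=S
  4. router=(4,3) cycle=28 dir=S
  5. router=(4,2) cycle=31 dir=S

path = [(3,6), (4,6), (4,5), (4,4), (4,3), (4,2)]
arrival = 31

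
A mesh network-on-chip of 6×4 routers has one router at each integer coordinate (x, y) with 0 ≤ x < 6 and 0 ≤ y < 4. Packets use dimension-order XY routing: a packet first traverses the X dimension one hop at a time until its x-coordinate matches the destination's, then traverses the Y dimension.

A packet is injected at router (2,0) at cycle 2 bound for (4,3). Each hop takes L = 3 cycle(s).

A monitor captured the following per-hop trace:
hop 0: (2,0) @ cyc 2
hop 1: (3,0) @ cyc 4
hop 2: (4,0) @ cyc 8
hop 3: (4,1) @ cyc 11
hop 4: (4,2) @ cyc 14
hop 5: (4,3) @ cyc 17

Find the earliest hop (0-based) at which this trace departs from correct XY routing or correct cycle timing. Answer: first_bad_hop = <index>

  1: Δx=+1 Δy=+0 Δt=2 [BAD: Δcyc=2≠L]

first_bad_hop = 1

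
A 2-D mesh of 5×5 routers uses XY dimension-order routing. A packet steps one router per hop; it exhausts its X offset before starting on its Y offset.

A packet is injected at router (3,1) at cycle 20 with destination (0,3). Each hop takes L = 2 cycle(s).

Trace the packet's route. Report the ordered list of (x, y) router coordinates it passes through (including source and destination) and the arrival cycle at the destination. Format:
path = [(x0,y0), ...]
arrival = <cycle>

hop 0: (3,1) @ cyc 20
hop 1: (2,1) @ cyc 22  [W]
hop 2: (1,1) @ cyc 24  [W]
hop 3: (0,1) @ cyc 26  [W]
hop 4: (0,2) @ cyc 28  [N]
hop 5: (0,3) @ cyc 30  [N]

path = [(3,1), (2,1), (1,1), (0,1), (0,2), (0,3)]
arrival = 30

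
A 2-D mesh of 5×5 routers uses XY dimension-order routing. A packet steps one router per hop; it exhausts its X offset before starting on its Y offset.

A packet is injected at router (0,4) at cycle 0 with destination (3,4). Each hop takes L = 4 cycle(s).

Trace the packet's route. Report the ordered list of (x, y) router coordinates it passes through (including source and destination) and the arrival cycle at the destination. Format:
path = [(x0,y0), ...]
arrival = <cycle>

hop 0: (0,4) @ cyc 0
hop 1: (1,4) @ cyc 4  [E]
hop 2: (2,4) @ cyc 8  [E]
hop 3: (3,4) @ cyc 12  [E]

path = [(0,4), (1,4), (2,4), (3,4)]
arrival = 12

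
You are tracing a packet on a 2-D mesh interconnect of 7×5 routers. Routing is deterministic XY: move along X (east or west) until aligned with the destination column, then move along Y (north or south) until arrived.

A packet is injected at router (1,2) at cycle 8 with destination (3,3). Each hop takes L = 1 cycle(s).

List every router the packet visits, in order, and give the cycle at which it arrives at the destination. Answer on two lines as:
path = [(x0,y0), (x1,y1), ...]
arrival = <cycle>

path = [(1,2), (2,2), (3,2), (3,3)]
arrival = 11

  0. router=(1,2) cycle=8 (inject)
  1. router=(2,2) cycle=9 dir=E
  2. router=(3,2) cycle=10 dir=E
  3. router=(3,3) cycle=11 dir=N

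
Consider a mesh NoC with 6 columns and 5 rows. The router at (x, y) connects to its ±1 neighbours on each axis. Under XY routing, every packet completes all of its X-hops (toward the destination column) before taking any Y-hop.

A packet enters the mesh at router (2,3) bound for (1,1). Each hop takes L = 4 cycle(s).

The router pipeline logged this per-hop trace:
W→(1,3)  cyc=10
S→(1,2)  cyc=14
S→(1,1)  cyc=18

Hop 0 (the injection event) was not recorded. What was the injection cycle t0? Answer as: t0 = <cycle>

cyc[1] = 10 and cyc[k] = t0 + k·L for every k.
Subtract one hop: t0 = 10 − 4 = 6.

t0 = 6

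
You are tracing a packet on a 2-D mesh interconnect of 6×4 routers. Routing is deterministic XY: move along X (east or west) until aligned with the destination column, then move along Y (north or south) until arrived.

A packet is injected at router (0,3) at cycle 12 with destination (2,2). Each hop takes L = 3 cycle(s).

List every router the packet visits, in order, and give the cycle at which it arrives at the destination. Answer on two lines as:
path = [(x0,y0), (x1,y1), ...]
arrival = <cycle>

path = [(0,3), (1,3), (2,3), (2,2)]
arrival = 21

t=12: at (0,3)
t=15: at (1,3) after E
t=18: at (2,3) after E
t=21: at (2,2) after S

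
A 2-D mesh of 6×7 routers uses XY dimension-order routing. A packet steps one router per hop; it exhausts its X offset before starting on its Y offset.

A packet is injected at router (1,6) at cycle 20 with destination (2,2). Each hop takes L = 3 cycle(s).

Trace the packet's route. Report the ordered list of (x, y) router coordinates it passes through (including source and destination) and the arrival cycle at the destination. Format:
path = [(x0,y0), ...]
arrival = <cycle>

hop 0: (1,6) @ cyc 20
hop 1: (2,6) @ cyc 23  [E]
hop 2: (2,5) @ cyc 26  [S]
hop 3: (2,4) @ cyc 29  [S]
hop 4: (2,3) @ cyc 32  [S]
hop 5: (2,2) @ cyc 35  [S]

path = [(1,6), (2,6), (2,5), (2,4), (2,3), (2,2)]
arrival = 35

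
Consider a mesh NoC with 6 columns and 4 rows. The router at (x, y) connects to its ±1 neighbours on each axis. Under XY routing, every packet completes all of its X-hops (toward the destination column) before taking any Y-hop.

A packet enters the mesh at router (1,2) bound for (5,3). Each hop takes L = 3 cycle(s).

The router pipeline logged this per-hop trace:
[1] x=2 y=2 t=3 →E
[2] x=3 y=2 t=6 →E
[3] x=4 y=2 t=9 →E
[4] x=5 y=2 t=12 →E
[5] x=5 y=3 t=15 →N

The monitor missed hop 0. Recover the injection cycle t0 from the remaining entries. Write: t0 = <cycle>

cyc[1] = 3 and cyc[k] = t0 + k·L for every k.
t0 = cyc[1] − L = 3 − 3 = 0.

t0 = 0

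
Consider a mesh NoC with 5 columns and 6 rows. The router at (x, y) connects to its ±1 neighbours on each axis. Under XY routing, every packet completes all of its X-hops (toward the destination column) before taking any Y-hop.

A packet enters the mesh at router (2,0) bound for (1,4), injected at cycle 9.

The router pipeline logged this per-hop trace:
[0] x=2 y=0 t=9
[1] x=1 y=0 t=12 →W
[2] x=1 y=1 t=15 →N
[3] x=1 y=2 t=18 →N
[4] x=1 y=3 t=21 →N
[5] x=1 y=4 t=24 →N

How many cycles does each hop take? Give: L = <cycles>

Between hops 0 and 1 the cycle counter advances 12 − 9 = 3.
Each hop adds L, hence L = 3.

L = 3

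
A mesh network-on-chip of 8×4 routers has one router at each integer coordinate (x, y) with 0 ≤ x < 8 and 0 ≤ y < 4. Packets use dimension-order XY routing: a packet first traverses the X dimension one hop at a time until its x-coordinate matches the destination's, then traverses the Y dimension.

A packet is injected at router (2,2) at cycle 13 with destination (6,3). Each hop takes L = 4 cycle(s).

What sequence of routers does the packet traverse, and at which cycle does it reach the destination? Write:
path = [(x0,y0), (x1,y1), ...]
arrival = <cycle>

path = [(2,2), (3,2), (4,2), (5,2), (6,2), (6,3)]
arrival = 33

[0] x=2 y=2 t=13
[1] x=3 y=2 t=17 →E
[2] x=4 y=2 t=21 →E
[3] x=5 y=2 t=25 →E
[4] x=6 y=2 t=29 →E
[5] x=6 y=3 t=33 →N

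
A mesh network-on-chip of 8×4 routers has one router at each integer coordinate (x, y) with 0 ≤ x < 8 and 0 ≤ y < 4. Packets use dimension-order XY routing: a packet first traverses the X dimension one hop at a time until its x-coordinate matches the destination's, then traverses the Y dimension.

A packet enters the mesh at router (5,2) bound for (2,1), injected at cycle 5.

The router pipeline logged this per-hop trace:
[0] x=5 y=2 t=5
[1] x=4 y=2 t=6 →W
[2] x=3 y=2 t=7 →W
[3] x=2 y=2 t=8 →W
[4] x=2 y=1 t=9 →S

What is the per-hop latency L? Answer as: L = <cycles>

L = 1

Between hops 0 and 1 the cycle counter advances 6 − 5 = 1.
Per-hop latency L = Δcyc = 1.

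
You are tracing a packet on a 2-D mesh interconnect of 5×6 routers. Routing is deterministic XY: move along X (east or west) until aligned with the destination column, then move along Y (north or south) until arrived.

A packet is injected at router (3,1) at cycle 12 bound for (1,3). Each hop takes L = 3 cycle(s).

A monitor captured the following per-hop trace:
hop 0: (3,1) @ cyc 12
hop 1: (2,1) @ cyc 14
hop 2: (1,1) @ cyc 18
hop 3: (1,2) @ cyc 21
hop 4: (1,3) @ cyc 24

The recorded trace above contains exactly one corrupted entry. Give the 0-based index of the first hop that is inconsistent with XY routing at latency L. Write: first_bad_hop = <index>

first_bad_hop = 1

check 1→ d=(-1,0) cyc+2: BAD: Δcyc=2≠L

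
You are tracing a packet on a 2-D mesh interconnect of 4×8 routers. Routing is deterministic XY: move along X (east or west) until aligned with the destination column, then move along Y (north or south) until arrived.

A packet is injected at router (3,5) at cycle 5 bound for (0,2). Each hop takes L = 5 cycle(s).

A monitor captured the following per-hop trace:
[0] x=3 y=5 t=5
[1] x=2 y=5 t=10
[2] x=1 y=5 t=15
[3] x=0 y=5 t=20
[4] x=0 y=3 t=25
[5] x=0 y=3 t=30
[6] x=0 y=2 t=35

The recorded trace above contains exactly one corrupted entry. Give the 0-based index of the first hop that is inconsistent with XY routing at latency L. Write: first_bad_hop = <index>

first_bad_hop = 4

check 1→ d=(-1,0) cyc+5: ok
check 2→ d=(-1,0) cyc+5: ok
check 3→ d=(-1,0) cyc+5: ok
check 4→ d=(0,-2) cyc+5: BAD: non-unit step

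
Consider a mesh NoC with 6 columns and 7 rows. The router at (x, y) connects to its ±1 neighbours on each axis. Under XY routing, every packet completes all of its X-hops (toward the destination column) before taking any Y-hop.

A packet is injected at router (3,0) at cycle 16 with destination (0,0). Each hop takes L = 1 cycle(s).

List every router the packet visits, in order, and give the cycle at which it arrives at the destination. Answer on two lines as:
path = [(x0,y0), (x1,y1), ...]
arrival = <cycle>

path = [(3,0), (2,0), (1,0), (0,0)]
arrival = 19

src (3,0)  cyc=16
W→(2,0)  cyc=17
W→(1,0)  cyc=18
W→(0,0)  cyc=19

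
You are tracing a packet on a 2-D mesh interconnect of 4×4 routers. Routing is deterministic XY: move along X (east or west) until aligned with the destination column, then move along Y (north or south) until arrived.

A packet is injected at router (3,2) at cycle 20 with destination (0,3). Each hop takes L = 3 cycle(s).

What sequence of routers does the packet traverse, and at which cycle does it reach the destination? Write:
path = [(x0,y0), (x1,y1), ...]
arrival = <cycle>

path = [(3,2), (2,2), (1,2), (0,2), (0,3)]
arrival = 32

  0. router=(3,2) cycle=20 (inject)
  1. router=(2,2) cycle=23 dir=W
  2. router=(1,2) cycle=26 dir=W
  3. router=(0,2) cycle=29 dir=W
  4. router=(0,3) cycle=32 dir=N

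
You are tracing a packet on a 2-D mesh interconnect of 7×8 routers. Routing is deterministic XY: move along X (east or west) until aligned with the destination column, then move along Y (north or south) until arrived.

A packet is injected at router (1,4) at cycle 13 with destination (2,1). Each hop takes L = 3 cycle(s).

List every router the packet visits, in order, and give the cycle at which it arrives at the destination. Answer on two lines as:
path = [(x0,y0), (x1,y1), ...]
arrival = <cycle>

path = [(1,4), (2,4), (2,3), (2,2), (2,1)]
arrival = 25

[0] x=1 y=4 t=13
[1] x=2 y=4 t=16 →E
[2] x=2 y=3 t=19 →S
[3] x=2 y=2 t=22 →S
[4] x=2 y=1 t=25 →S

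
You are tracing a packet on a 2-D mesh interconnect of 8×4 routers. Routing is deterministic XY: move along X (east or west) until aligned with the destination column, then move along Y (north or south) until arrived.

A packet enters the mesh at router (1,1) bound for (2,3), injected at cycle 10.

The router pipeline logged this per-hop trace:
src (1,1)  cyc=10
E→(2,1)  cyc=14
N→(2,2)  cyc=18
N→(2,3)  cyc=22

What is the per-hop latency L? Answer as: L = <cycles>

From hop 0 (10) to hop 1 (14): +4 cycles.
Per-hop latency L = Δcyc = 4.

L = 4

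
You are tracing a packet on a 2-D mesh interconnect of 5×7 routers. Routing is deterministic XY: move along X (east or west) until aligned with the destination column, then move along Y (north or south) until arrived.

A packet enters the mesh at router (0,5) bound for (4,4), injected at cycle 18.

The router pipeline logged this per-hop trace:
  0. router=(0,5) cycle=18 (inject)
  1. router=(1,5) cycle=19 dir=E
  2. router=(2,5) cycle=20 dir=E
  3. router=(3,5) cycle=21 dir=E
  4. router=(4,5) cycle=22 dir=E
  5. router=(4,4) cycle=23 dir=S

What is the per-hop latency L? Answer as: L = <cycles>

From hop 0 (18) to hop 1 (19): +1 cycles.
One hop costs L cycles, so L = 1.

L = 1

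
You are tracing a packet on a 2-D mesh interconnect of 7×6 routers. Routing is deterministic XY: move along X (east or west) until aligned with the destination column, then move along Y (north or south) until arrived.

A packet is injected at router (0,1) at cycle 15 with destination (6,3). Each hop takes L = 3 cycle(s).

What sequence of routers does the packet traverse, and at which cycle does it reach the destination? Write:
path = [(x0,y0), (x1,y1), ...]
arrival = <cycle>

  0. router=(0,1) cycle=15 (inject)
  1. router=(1,1) cycle=18 dir=E
  2. router=(2,1) cycle=21 dir=E
  3. router=(3,1) cycle=24 dir=E
  4. router=(4,1) cycle=27 dir=E
  5. router=(5,1) cycle=30 dir=E
  6. router=(6,1) cycle=33 dir=E
  7. router=(6,2) cycle=36 dir=N
  8. router=(6,3) cycle=39 dir=N

path = [(0,1), (1,1), (2,1), (3,1), (4,1), (5,1), (6,1), (6,2), (6,3)]
arrival = 39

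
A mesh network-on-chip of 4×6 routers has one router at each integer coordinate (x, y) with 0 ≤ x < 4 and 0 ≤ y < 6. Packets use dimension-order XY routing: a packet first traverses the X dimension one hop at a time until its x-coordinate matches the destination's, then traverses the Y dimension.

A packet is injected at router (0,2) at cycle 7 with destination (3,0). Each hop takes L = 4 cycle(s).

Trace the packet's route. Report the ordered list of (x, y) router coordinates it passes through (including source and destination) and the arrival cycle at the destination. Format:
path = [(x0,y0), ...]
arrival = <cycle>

hop 0: (0,2) @ cyc 7
hop 1: (1,2) @ cyc 11  [E]
hop 2: (2,2) @ cyc 15  [E]
hop 3: (3,2) @ cyc 19  [E]
hop 4: (3,1) @ cyc 23  [S]
hop 5: (3,0) @ cyc 27  [S]

path = [(0,2), (1,2), (2,2), (3,2), (3,1), (3,0)]
arrival = 27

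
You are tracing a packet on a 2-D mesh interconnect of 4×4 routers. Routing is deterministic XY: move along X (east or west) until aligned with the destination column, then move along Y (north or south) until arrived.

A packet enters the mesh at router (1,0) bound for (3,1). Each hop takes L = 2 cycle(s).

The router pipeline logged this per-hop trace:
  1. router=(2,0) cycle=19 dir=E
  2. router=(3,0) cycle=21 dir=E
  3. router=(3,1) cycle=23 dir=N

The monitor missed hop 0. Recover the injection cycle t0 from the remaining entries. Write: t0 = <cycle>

At hop 1 the cycle is 19; in general cyc_k = t0 + kL.
So t0 = 19 − 1·2 = 17.

t0 = 17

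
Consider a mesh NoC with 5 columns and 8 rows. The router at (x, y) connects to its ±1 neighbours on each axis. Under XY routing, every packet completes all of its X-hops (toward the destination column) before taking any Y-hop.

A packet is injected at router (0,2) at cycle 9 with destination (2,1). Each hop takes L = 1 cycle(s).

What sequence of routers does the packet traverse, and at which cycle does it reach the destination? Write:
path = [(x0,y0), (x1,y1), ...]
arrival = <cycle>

src (0,2)  cyc=9
E→(1,2)  cyc=10
E→(2,2)  cyc=11
S→(2,1)  cyc=12

path = [(0,2), (1,2), (2,2), (2,1)]
arrival = 12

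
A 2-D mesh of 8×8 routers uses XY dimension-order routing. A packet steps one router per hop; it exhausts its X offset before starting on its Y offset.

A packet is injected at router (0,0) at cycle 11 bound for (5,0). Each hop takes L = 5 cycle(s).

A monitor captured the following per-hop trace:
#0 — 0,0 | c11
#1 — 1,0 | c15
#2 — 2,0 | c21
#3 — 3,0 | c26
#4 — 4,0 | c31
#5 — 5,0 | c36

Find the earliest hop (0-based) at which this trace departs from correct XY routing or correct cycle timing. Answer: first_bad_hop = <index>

first_bad_hop = 1

hop 1: step (+1,+0), +4 cyc — BAD: Δcyc=4≠L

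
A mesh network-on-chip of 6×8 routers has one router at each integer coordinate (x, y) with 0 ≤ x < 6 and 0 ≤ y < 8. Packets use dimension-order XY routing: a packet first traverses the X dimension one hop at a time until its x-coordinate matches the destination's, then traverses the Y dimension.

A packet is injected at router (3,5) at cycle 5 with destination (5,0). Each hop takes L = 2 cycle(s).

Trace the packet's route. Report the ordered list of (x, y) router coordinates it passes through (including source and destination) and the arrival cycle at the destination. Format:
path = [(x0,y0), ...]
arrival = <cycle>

path = [(3,5), (4,5), (5,5), (5,4), (5,3), (5,2), (5,1), (5,0)]
arrival = 19

[0] x=3 y=5 t=5
[1] x=4 y=5 t=7 →E
[2] x=5 y=5 t=9 →E
[3] x=5 y=4 t=11 →S
[4] x=5 y=3 t=13 →S
[5] x=5 y=2 t=15 →S
[6] x=5 y=1 t=17 →S
[7] x=5 y=0 t=19 →S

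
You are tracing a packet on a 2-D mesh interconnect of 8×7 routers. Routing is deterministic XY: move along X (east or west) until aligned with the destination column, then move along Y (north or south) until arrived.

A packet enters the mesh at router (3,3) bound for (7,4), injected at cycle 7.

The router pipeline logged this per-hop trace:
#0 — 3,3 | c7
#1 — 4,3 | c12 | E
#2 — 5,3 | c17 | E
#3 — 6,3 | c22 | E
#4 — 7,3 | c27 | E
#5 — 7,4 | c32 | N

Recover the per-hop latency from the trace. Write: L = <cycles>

L = 5

cyc[1] − cyc[0] = 12 − 7 = 5.
One hop costs L cycles, so L = 5.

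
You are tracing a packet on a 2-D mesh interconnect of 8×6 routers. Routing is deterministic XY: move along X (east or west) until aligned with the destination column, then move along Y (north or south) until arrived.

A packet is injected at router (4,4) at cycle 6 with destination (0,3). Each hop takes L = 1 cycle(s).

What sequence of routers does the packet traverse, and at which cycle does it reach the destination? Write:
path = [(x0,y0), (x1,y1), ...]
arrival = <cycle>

path = [(4,4), (3,4), (2,4), (1,4), (0,4), (0,3)]
arrival = 11

#0 — 4,4 | c6
#1 — 3,4 | c7 | W
#2 — 2,4 | c8 | W
#3 — 1,4 | c9 | W
#4 — 0,4 | c10 | W
#5 — 0,3 | c11 | S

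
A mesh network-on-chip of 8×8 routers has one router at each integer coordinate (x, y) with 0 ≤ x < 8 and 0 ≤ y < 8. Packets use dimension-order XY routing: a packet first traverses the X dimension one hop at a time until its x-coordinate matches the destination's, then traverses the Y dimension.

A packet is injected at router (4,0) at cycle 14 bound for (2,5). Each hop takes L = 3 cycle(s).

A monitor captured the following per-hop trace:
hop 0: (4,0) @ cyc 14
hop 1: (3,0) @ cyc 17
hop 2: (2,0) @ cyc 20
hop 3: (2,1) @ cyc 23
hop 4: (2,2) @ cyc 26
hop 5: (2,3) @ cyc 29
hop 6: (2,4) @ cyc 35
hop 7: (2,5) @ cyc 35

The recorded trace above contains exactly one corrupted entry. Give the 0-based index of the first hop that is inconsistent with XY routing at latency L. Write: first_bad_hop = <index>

check 1→ d=(-1,0) cyc+3: ok
check 2→ d=(-1,0) cyc+3: ok
check 3→ d=(0,1) cyc+3: ok
check 4→ d=(0,1) cyc+3: ok
check 5→ d=(0,1) cyc+3: ok
check 6→ d=(0,1) cyc+6: BAD: Δcyc=6≠L

first_bad_hop = 6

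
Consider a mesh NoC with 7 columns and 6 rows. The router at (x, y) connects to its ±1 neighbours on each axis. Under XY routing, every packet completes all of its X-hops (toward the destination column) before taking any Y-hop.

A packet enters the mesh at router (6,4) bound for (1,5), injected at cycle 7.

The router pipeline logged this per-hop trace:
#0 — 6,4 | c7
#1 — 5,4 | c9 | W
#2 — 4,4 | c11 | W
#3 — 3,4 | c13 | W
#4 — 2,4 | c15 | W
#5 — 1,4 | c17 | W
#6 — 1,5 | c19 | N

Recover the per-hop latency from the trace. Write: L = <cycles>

L = 2

Between hops 0 and 1 the cycle counter advances 9 − 7 = 2.
Each hop adds L, hence L = 2.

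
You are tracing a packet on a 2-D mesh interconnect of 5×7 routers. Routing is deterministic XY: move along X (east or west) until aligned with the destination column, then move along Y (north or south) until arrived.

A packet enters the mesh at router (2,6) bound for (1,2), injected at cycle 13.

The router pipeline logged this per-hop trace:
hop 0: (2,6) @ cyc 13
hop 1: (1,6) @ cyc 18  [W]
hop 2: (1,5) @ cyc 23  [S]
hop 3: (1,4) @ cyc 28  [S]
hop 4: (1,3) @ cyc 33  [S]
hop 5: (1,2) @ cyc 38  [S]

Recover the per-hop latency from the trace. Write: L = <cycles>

Between hops 0 and 1 the cycle counter advances 18 − 13 = 5.
One hop costs L cycles, so L = 5.

L = 5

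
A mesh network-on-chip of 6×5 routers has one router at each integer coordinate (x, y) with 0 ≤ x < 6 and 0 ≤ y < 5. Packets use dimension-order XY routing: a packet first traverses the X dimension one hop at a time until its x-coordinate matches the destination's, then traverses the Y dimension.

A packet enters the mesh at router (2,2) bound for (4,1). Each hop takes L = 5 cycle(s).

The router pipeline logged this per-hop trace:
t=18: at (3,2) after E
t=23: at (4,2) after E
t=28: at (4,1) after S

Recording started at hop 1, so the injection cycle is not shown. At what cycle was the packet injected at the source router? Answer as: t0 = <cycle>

cyc[1] = 18 and cyc[k] = t0 + k·L for every k.
Subtract one hop: t0 = 18 − 5 = 13.

t0 = 13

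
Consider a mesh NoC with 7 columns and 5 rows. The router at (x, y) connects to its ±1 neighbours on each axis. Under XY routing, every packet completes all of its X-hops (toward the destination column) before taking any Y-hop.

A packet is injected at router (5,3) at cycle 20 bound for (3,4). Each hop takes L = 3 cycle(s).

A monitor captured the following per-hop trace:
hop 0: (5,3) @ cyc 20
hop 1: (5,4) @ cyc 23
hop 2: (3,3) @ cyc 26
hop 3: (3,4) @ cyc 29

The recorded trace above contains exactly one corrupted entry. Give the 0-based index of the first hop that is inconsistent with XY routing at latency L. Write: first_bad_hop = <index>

[1] (+0,+1) / 3c ⇒ BAD: Y-move but x=5≠3

first_bad_hop = 1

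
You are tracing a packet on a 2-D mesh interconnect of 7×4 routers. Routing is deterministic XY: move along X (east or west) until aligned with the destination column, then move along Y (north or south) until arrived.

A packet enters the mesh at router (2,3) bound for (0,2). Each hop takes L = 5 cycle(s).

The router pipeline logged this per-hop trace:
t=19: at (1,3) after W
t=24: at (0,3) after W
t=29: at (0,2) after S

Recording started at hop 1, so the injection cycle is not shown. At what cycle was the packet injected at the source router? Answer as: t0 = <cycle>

cyc[1] = 19 and cyc[k] = t0 + k·L for every k.
Therefore t0 = 19 − L = 14.

t0 = 14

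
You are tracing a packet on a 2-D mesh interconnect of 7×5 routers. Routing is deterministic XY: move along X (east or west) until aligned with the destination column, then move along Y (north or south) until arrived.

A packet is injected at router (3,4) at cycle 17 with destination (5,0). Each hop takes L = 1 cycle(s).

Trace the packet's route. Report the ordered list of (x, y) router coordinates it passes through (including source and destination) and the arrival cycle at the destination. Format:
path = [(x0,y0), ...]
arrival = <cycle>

#0 — 3,4 | c17
#1 — 4,4 | c18 | E
#2 — 5,4 | c19 | E
#3 — 5,3 | c20 | S
#4 — 5,2 | c21 | S
#5 — 5,1 | c22 | S
#6 — 5,0 | c23 | S

path = [(3,4), (4,4), (5,4), (5,3), (5,2), (5,1), (5,0)]
arrival = 23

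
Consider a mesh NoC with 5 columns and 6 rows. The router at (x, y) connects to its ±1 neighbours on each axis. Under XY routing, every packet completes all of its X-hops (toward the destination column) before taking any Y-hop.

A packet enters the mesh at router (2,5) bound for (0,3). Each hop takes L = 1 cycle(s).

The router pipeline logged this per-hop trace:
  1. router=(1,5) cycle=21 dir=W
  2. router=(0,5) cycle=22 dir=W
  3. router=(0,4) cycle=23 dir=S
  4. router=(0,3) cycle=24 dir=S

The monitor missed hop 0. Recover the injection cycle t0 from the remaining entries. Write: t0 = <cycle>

At hop 1 the cycle is 21; in general cyc_k = t0 + kL.
Subtract one hop: t0 = 21 − 1 = 20.

t0 = 20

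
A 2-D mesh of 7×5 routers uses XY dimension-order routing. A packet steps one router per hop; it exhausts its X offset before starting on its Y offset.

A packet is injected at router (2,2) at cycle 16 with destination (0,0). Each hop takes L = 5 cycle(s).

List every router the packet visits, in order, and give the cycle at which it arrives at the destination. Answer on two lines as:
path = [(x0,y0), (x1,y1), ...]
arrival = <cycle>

path = [(2,2), (1,2), (0,2), (0,1), (0,0)]
arrival = 36

[0] x=2 y=2 t=16
[1] x=1 y=2 t=21 →W
[2] x=0 y=2 t=26 →W
[3] x=0 y=1 t=31 →S
[4] x=0 y=0 t=36 →S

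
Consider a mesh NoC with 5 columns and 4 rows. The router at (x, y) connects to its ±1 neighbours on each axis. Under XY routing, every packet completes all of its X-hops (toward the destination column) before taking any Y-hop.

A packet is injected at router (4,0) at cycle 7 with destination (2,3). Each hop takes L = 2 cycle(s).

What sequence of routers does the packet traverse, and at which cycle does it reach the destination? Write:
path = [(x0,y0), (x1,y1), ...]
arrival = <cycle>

t=7: at (4,0)
t=9: at (3,0) after W
t=11: at (2,0) after W
t=13: at (2,1) after N
t=15: at (2,2) after N
t=17: at (2,3) after N

path = [(4,0), (3,0), (2,0), (2,1), (2,2), (2,3)]
arrival = 17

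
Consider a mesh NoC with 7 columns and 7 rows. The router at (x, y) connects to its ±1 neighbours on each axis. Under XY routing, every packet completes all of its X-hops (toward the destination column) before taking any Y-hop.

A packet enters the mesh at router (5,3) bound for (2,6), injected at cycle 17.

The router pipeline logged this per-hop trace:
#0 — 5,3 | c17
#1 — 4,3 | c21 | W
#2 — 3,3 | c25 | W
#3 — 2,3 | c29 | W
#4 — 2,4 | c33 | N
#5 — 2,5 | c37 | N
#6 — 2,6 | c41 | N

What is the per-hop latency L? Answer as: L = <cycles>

L = 4

Δcyc across hop 0→1: 21 − 17 = 4.
Per-hop latency L = Δcyc = 4.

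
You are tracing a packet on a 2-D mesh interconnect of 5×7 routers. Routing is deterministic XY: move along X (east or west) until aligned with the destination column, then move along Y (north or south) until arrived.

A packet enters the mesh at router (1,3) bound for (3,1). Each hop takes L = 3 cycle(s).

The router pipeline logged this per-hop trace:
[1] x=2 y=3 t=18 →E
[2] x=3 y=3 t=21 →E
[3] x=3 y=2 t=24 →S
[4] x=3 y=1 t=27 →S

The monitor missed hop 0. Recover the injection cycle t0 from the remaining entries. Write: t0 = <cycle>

Hop 1 reached at cycle 18; hop k is at t0 + k·L.
Therefore t0 = 18 − L = 15.

t0 = 15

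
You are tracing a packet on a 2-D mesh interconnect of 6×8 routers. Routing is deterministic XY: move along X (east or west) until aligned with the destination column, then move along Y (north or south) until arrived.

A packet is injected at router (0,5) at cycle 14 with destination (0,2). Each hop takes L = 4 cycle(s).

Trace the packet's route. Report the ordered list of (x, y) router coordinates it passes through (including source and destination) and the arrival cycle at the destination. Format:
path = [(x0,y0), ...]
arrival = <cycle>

[0] x=0 y=5 t=14
[1] x=0 y=4 t=18 →S
[2] x=0 y=3 t=22 →S
[3] x=0 y=2 t=26 →S

path = [(0,5), (0,4), (0,3), (0,2)]
arrival = 26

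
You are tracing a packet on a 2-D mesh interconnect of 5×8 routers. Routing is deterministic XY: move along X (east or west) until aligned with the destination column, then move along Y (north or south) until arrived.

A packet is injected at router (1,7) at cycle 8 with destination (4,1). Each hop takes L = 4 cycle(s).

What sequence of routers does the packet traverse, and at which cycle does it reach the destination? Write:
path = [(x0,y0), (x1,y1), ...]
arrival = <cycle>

path = [(1,7), (2,7), (3,7), (4,7), (4,6), (4,5), (4,4), (4,3), (4,2), (4,1)]
arrival = 44

  0. router=(1,7) cycle=8 (inject)
  1. router=(2,7) cycle=12 dir=E
  2. router=(3,7) cycle=16 dir=E
  3. router=(4,7) cycle=20 dir=E
  4. router=(4,6) cycle=24 dir=S
  5. router=(4,5) cycle=28 dir=S
  6. router=(4,4) cycle=32 dir=S
  7. router=(4,3) cycle=36 dir=S
  8. router=(4,2) cycle=40 dir=S
  9. router=(4,1) cycle=44 dir=S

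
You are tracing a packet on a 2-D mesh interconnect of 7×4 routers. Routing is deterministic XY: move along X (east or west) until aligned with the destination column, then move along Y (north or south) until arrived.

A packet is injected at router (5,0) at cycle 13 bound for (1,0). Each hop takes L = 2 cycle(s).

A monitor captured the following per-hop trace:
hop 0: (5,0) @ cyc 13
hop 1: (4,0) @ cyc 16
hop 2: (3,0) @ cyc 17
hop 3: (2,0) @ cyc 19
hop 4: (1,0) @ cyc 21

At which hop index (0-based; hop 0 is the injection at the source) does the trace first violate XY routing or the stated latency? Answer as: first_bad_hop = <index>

check 1→ d=(-1,0) cyc+3: BAD: Δcyc=3≠L

first_bad_hop = 1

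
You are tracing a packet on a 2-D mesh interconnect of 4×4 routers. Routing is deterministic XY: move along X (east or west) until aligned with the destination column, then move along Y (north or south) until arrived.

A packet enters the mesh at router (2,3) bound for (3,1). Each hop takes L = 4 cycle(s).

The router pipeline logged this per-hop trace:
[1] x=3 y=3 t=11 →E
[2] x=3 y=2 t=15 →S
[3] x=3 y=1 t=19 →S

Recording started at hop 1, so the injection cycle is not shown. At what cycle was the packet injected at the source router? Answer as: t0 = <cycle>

At hop 1 the cycle is 11; in general cyc_k = t0 + kL.
So t0 = 11 − 1·4 = 7.

t0 = 7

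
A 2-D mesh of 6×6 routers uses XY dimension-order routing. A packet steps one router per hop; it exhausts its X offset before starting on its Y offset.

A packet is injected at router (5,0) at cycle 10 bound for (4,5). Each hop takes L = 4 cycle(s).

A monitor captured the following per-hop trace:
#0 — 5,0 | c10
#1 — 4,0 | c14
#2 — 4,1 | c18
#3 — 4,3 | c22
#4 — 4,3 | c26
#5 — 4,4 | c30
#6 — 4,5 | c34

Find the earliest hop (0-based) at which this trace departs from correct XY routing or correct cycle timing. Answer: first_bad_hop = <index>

check 1→ d=(-1,0) cyc+4: ok
check 2→ d=(0,1) cyc+4: ok
check 3→ d=(0,2) cyc+4: BAD: non-unit step

first_bad_hop = 3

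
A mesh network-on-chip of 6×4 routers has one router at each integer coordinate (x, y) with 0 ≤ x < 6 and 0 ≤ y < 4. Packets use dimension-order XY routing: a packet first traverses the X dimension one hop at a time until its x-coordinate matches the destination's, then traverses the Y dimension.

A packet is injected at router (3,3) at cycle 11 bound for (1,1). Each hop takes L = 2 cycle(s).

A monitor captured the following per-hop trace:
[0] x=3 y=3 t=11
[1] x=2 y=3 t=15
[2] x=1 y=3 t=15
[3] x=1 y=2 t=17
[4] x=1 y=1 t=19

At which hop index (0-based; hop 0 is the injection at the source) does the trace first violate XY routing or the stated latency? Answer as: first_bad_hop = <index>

first_bad_hop = 1

[1] (-1,+0) / 4c ⇒ BAD: Δcyc=4≠L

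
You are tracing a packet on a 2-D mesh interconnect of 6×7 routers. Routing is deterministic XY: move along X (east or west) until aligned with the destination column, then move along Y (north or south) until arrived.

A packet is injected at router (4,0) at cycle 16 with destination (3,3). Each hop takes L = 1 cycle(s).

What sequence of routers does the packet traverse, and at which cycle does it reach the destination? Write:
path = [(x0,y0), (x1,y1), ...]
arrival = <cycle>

path = [(4,0), (3,0), (3,1), (3,2), (3,3)]
arrival = 20

t=16: at (4,0)
t=17: at (3,0) after W
t=18: at (3,1) after N
t=19: at (3,2) after N
t=20: at (3,3) after N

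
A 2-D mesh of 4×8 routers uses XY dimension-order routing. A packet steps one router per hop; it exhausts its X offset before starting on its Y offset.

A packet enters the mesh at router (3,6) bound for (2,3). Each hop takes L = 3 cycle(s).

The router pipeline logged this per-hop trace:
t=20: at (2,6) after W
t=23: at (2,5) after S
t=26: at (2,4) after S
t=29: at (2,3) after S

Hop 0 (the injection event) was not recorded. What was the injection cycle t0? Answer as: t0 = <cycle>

At hop 1 the cycle is 20; in general cyc_k = t0 + kL.
So t0 = 20 − 1·3 = 17.

t0 = 17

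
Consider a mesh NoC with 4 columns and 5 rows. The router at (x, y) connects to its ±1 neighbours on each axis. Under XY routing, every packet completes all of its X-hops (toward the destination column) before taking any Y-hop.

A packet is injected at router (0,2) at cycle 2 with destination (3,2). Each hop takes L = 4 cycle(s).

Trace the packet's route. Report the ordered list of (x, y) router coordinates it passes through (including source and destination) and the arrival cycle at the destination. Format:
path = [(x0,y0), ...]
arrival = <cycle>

src (0,2)  cyc=2
E→(1,2)  cyc=6
E→(2,2)  cyc=10
E→(3,2)  cyc=14

path = [(0,2), (1,2), (2,2), (3,2)]
arrival = 14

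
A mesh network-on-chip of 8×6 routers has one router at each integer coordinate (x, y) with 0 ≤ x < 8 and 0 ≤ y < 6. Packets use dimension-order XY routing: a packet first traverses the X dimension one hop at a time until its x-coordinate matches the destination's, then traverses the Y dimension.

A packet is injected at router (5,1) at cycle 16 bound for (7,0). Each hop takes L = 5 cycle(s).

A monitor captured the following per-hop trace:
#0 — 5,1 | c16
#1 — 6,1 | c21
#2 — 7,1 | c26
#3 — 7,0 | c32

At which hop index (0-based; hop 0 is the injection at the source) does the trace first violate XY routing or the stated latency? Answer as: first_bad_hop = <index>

check 1→ d=(1,0) cyc+5: ok
check 2→ d=(1,0) cyc+5: ok
check 3→ d=(0,-1) cyc+6: BAD: Δcyc=6≠L

first_bad_hop = 3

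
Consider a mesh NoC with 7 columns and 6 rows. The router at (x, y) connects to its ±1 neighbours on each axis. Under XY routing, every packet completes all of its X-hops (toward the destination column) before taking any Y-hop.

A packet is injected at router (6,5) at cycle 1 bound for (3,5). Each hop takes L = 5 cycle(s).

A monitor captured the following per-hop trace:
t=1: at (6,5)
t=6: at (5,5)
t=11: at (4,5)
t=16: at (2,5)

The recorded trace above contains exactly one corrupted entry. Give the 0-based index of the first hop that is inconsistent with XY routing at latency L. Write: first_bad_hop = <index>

first_bad_hop = 3

[1] (-1,+0) / 5c ⇒ ok
[2] (-1,+0) / 5c ⇒ ok
[3] (-2,+0) / 5c ⇒ BAD: non-unit step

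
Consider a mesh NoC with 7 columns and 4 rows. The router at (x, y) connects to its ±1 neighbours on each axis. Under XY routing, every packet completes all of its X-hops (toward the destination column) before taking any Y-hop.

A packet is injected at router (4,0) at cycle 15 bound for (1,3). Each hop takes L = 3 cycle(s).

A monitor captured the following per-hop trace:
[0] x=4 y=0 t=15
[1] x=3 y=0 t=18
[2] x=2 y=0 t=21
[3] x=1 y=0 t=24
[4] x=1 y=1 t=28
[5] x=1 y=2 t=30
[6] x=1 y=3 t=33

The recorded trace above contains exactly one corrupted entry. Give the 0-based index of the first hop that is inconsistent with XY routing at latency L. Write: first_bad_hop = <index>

check 1→ d=(-1,0) cyc+3: ok
check 2→ d=(-1,0) cyc+3: ok
check 3→ d=(-1,0) cyc+3: ok
check 4→ d=(0,1) cyc+4: BAD: Δcyc=4≠L

first_bad_hop = 4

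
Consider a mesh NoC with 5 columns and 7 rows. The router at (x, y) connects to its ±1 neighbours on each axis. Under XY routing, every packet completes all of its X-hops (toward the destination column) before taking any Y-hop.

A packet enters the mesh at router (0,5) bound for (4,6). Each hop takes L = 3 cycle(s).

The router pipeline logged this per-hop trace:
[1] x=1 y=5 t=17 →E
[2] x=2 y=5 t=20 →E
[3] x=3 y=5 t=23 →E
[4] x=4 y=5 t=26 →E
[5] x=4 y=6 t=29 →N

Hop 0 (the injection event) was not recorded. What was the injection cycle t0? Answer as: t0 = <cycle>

t0 = 14

Hop 1 reached at cycle 17; hop k is at t0 + k·L.
So t0 = 17 − 1·3 = 14.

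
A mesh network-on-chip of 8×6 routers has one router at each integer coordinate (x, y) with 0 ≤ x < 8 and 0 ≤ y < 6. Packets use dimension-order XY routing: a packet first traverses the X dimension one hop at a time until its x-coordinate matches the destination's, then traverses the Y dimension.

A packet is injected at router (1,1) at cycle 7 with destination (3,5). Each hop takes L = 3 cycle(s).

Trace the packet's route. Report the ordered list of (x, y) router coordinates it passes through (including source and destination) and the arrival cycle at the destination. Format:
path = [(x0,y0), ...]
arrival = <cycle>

src (1,1)  cyc=7
E→(2,1)  cyc=10
E→(3,1)  cyc=13
N→(3,2)  cyc=16
N→(3,3)  cyc=19
N→(3,4)  cyc=22
N→(3,5)  cyc=25

path = [(1,1), (2,1), (3,1), (3,2), (3,3), (3,4), (3,5)]
arrival = 25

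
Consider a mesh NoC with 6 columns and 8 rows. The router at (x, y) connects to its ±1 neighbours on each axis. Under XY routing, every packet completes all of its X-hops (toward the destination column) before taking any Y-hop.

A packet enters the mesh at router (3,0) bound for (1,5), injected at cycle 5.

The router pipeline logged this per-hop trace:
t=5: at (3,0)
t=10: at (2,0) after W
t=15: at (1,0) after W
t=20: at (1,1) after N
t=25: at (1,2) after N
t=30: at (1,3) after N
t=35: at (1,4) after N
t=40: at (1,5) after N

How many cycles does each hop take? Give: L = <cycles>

From hop 0 (5) to hop 1 (10): +5 cycles.
Each hop adds L, hence L = 5.

L = 5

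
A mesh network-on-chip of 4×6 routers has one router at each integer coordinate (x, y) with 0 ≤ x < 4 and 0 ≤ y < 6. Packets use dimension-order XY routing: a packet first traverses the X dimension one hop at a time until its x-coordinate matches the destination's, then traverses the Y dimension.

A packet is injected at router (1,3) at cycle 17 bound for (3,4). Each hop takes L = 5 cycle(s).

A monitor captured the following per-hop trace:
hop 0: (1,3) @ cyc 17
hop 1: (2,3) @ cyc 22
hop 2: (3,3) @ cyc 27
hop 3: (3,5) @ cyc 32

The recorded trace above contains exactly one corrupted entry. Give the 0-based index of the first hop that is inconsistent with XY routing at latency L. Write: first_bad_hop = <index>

check 1→ d=(1,0) cyc+5: ok
check 2→ d=(1,0) cyc+5: ok
check 3→ d=(0,2) cyc+5: BAD: non-unit step

first_bad_hop = 3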